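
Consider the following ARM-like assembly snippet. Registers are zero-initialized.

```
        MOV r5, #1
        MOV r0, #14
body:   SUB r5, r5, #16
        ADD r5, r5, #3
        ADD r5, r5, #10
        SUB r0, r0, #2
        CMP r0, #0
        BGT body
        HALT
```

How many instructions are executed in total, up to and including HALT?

45

MOV r5, #1 → r5=1
MOV r0, #14 → r0=14
SUB r5, r5, #16 → r5=1-16=-15
ADD r5, r5, #3 → r5=(-15)+3=-12
ADD r5, r5, #10 → r5=(-12)+10=-2
SUB r0, r0, #2 → r0=14-2=12
CMP r0, #0  (cmp 12,0)
BGT body: taken
SUB r5, r5, #16 → r5=(-2)-16=-18
ADD r5, r5, #3 → r5=(-18)+3=-15
ADD r5, r5, #10 → r5=(-15)+10=-5
SUB r0, r0, #2 → r0=12-2=10
CMP r0, #0  (cmp 10,0)
BGT body: taken
SUB r5, r5, #16 → r5=(-5)-16=-21
ADD r5, r5, #3 → r5=(-21)+3=-18
ADD r5, r5, #10 → r5=(-18)+10=-8
SUB r0, r0, #2 → r0=10-2=8
CMP r0, #0  (cmp 8,0)
BGT body: taken
SUB r5, r5, #16 → r5=(-8)-16=-24
ADD r5, r5, #3 → r5=(-24)+3=-21
ADD r5, r5, #10 → r5=(-21)+10=-11
SUB r0, r0, #2 → r0=8-2=6
CMP r0, #0  (cmp 6,0)
BGT body: taken
SUB r5, r5, #16 → r5=(-11)-16=-27
ADD r5, r5, #3 → r5=(-27)+3=-24
ADD r5, r5, #10 → r5=(-24)+10=-14
SUB r0, r0, #2 → r0=6-2=4
CMP r0, #0  (cmp 4,0)
BGT body: taken
SUB r5, r5, #16 → r5=(-14)-16=-30
ADD r5, r5, #3 → r5=(-30)+3=-27
ADD r5, r5, #10 → r5=(-27)+10=-17
SUB r0, r0, #2 → r0=4-2=2
CMP r0, #0  (cmp 2,0)
BGT body: taken
SUB r5, r5, #16 → r5=(-17)-16=-33
ADD r5, r5, #3 → r5=(-33)+3=-30
ADD r5, r5, #10 → r5=(-30)+10=-20
SUB r0, r0, #2 → r0=2-2=0
CMP r0, #0  (cmp 0,0)
BGT body: not taken
halt.
Total executed instructions: 45.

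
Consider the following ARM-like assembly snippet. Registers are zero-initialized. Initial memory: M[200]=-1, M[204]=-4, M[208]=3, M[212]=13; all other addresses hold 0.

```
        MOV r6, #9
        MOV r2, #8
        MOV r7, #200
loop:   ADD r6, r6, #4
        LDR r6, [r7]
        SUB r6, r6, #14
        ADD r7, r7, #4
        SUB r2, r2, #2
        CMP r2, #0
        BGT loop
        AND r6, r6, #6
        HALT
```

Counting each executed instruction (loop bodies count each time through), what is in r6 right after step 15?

after MOV r6, #9: r6=9
after MOV r2, #8: r2=8
after MOV r7, #200: r7=200
after ADD r6, r6, #4: r6=9+4=13
after LDR r6, [r7]: r6=M[200]=-1
after SUB r6, r6, #14: r6=(-1)-14=-15
after ADD r7, r7, #4: r7=200+4=204
after SUB r2, r2, #2: r2=8-2=6
CMP r2, #0  (cmp 6,0)
BGT loop: taken
after ADD r6, r6, #4: r6=(-15)+4=-11
after LDR r6, [r7]: r6=M[204]=-4
after SUB r6, r6, #14: r6=(-4)-14=-18
after ADD r7, r7, #4: r7=204+4=208
after SUB r2, r2, #2: r2=6-2=4
After step 15: r6 = -18.

-18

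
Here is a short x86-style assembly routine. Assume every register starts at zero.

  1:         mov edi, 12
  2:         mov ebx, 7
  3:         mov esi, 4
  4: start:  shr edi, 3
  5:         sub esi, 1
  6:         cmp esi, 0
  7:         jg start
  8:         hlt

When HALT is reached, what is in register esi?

0

after mov edi, 12: edi=12
after mov ebx, 7: ebx=7
after mov esi, 4: esi=4
after shr edi, 3: edi=12>>3=1
after sub esi, 1: esi=4-1=3
cmp esi, 0  (cmp 3,0)
jg start: taken
after shr edi, 3: edi=1>>3=0
after sub esi, 1: esi=3-1=2
cmp esi, 0  (cmp 2,0)
jg start: taken
after shr edi, 3: edi=0>>3=0
after sub esi, 1: esi=2-1=1
cmp esi, 0  (cmp 1,0)
jg start: taken
after shr edi, 3: edi=0>>3=0
after sub esi, 1: esi=1-1=0
cmp esi, 0  (cmp 0,0)
jg start: not taken
halt.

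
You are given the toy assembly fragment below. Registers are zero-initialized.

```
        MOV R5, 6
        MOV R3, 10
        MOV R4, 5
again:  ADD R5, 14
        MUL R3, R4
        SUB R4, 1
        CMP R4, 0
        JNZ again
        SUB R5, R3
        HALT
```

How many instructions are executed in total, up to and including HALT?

after MOV R5, 6: R5=6
after MOV R3, 10: R3=10
after MOV R4, 5: R4=5
after ADD R5, 14: R5=6+14=20
after MUL R3, R4: R3=10*5=50
after SUB R4, 1: R4=5-1=4
CMP R4, 0  (cmp 4,0)
JNZ again: taken
after ADD R5, 14: R5=20+14=34
after MUL R3, R4: R3=50*4=200
after SUB R4, 1: R4=4-1=3
CMP R4, 0  (cmp 3,0)
JNZ again: taken
after ADD R5, 14: R5=34+14=48
after MUL R3, R4: R3=200*3=600
after SUB R4, 1: R4=3-1=2
CMP R4, 0  (cmp 2,0)
JNZ again: taken
after ADD R5, 14: R5=48+14=62
after MUL R3, R4: R3=600*2=1200
after SUB R4, 1: R4=2-1=1
CMP R4, 0  (cmp 1,0)
JNZ again: taken
after ADD R5, 14: R5=62+14=76
after MUL R3, R4: R3=1200*1=1200
after SUB R4, 1: R4=1-1=0
CMP R4, 0  (cmp 0,0)
JNZ again: not taken
after SUB R5, R3: R5=76-1200=-1124
halt.
Total executed instructions: 30.

30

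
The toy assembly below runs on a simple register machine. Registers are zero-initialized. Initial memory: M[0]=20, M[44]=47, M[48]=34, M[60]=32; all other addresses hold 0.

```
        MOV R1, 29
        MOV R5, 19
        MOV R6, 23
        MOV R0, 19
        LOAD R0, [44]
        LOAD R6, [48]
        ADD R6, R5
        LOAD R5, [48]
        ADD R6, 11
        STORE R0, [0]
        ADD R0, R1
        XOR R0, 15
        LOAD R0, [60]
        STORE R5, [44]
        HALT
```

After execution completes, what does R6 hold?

R1=29
R5=19
R6=23
R0=19
R0=M[44]=47
R6=M[48]=34
R6=34+19=53
R5=M[48]=34
R6=53+11=64
STORE R0, [0] → M[0]=47
R0=47+29=76
R0=76^15=67
R0=M[60]=32
STORE R5, [44] → M[44]=34
halt.

64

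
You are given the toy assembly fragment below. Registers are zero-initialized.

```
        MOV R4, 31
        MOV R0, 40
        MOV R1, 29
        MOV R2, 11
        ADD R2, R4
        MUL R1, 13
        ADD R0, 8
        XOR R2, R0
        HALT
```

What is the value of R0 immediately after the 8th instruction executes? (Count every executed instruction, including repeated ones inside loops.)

MOV R4, 31 → R4=31
MOV R0, 40 → R0=40
MOV R1, 29 → R1=29
MOV R2, 11 → R2=11
ADD R2, R4 → R2=11+31=42
MUL R1, 13 → R1=29*13=377
ADD R0, 8 → R0=40+8=48
XOR R2, R0 → R2=42^48=26
After step 8: R0 = 48.

48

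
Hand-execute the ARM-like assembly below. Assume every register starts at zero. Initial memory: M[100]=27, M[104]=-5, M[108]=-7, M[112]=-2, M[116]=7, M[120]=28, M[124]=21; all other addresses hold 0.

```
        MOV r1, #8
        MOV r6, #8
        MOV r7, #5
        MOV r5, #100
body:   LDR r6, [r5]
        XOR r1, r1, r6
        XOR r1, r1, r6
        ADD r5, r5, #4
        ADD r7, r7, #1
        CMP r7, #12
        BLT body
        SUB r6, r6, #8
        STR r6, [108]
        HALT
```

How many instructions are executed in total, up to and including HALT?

after MOV r1, #8: r1=8
after MOV r6, #8: r6=8
after MOV r7, #5: r7=5
after MOV r5, #100: r5=100
after LDR r6, [r5]: r6=M[100]=27
after XOR r1, r1, r6: r1=8^27=19
after XOR r1, r1, r6: r1=19^27=8
after ADD r5, r5, #4: r5=100+4=104
after ADD r7, r7, #1: r7=5+1=6
CMP r7, #12  (cmp 6,12)
BLT body: taken
after LDR r6, [r5]: r6=M[104]=-5
after XOR r1, r1, r6: r1=8^(-5)=-13
after XOR r1, r1, r6: r1=(-13)^(-5)=8
after ADD r5, r5, #4: r5=104+4=108
after ADD r7, r7, #1: r7=6+1=7
CMP r7, #12  (cmp 7,12)
BLT body: taken
after LDR r6, [r5]: r6=M[108]=-7
after XOR r1, r1, r6: r1=8^(-7)=-15
after XOR r1, r1, r6: r1=(-15)^(-7)=8
after ADD r5, r5, #4: r5=108+4=112
after ADD r7, r7, #1: r7=7+1=8
CMP r7, #12  (cmp 8,12)
BLT body: taken
after LDR r6, [r5]: r6=M[112]=-2
after XOR r1, r1, r6: r1=8^(-2)=-10
after XOR r1, r1, r6: r1=(-10)^(-2)=8
after ADD r5, r5, #4: r5=112+4=116
after ADD r7, r7, #1: r7=8+1=9
CMP r7, #12  (cmp 9,12)
BLT body: taken
after LDR r6, [r5]: r6=M[116]=7
after XOR r1, r1, r6: r1=8^7=15
after XOR r1, r1, r6: r1=15^7=8
after ADD r5, r5, #4: r5=116+4=120
after ADD r7, r7, #1: r7=9+1=10
CMP r7, #12  (cmp 10,12)
BLT body: taken
after LDR r6, [r5]: r6=M[120]=28
after XOR r1, r1, r6: r1=8^28=20
after XOR r1, r1, r6: r1=20^28=8
after ADD r5, r5, #4: r5=120+4=124
after ADD r7, r7, #1: r7=10+1=11
CMP r7, #12  (cmp 11,12)
BLT body: taken
after LDR r6, [r5]: r6=M[124]=21
after XOR r1, r1, r6: r1=8^21=29
after XOR r1, r1, r6: r1=29^21=8
after ADD r5, r5, #4: r5=124+4=128
after ADD r7, r7, #1: r7=11+1=12
CMP r7, #12  (cmp 12,12)
BLT body: not taken
after SUB r6, r6, #8: r6=21-8=13
STR r6, [108] → M[108]=13
halt.
Total executed instructions: 56.

56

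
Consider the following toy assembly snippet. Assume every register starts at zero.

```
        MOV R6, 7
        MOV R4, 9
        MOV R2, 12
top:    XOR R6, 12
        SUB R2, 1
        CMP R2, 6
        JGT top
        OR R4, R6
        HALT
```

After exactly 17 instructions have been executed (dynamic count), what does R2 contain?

8

after MOV R6, 7: R6=7
after MOV R4, 9: R4=9
after MOV R2, 12: R2=12
after XOR R6, 12: R6=7^12=11
after SUB R2, 1: R2=12-1=11
CMP R2, 6  (cmp 11,6)
JGT top: taken
after XOR R6, 12: R6=11^12=7
after SUB R2, 1: R2=11-1=10
CMP R2, 6  (cmp 10,6)
JGT top: taken
after XOR R6, 12: R6=7^12=11
after SUB R2, 1: R2=10-1=9
CMP R2, 6  (cmp 9,6)
JGT top: taken
after XOR R6, 12: R6=11^12=7
after SUB R2, 1: R2=9-1=8
After step 17: R2 = 8.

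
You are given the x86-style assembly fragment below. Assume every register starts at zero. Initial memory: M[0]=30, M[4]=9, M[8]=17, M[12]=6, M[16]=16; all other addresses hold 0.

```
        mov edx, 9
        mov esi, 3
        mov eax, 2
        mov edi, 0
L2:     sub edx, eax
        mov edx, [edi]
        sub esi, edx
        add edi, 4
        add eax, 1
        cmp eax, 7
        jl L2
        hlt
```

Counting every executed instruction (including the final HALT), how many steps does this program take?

40

after mov edx, 9: edx=9
after mov esi, 3: esi=3
after mov eax, 2: eax=2
after mov edi, 0: edi=0
after sub edx, eax: edx=9-2=7
after mov edx, [edi]: edx=M[0]=30
after sub esi, edx: esi=3-30=-27
after add edi, 4: edi=0+4=4
after add eax, 1: eax=2+1=3
cmp eax, 7  (cmp 3,7)
jl L2: taken
after sub edx, eax: edx=30-3=27
after mov edx, [edi]: edx=M[4]=9
after sub esi, edx: esi=(-27)-9=-36
after add edi, 4: edi=4+4=8
after add eax, 1: eax=3+1=4
cmp eax, 7  (cmp 4,7)
jl L2: taken
after sub edx, eax: edx=9-4=5
after mov edx, [edi]: edx=M[8]=17
after sub esi, edx: esi=(-36)-17=-53
after add edi, 4: edi=8+4=12
after add eax, 1: eax=4+1=5
cmp eax, 7  (cmp 5,7)
jl L2: taken
after sub edx, eax: edx=17-5=12
after mov edx, [edi]: edx=M[12]=6
after sub esi, edx: esi=(-53)-6=-59
after add edi, 4: edi=12+4=16
after add eax, 1: eax=5+1=6
cmp eax, 7  (cmp 6,7)
jl L2: taken
after sub edx, eax: edx=6-6=0
after mov edx, [edi]: edx=M[16]=16
after sub esi, edx: esi=(-59)-16=-75
after add edi, 4: edi=16+4=20
after add eax, 1: eax=6+1=7
cmp eax, 7  (cmp 7,7)
jl L2: not taken
halt.
Total executed instructions: 40.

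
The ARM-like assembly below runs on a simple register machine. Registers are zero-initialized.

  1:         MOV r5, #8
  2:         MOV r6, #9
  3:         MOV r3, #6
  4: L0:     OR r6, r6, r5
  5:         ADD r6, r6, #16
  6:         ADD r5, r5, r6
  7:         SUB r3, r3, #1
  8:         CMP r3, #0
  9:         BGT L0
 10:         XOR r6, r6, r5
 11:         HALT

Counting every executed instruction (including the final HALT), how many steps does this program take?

41

after MOV r5, #8: r5=8
after MOV r6, #9: r6=9
after MOV r3, #6: r3=6
after OR r6, r6, r5: r6=9|8=9
after ADD r6, r6, #16: r6=9+16=25
after ADD r5, r5, r6: r5=8+25=33
after SUB r3, r3, #1: r3=6-1=5
CMP r3, #0  (cmp 5,0)
BGT L0: taken
after OR r6, r6, r5: r6=25|33=57
after ADD r6, r6, #16: r6=57+16=73
after ADD r5, r5, r6: r5=33+73=106
after SUB r3, r3, #1: r3=5-1=4
CMP r3, #0  (cmp 4,0)
BGT L0: taken
after OR r6, r6, r5: r6=73|106=107
after ADD r6, r6, #16: r6=107+16=123
after ADD r5, r5, r6: r5=106+123=229
after SUB r3, r3, #1: r3=4-1=3
CMP r3, #0  (cmp 3,0)
BGT L0: taken
after OR r6, r6, r5: r6=123|229=255
after ADD r6, r6, #16: r6=255+16=271
after ADD r5, r5, r6: r5=229+271=500
after SUB r3, r3, #1: r3=3-1=2
CMP r3, #0  (cmp 2,0)
BGT L0: taken
after OR r6, r6, r5: r6=271|500=511
after ADD r6, r6, #16: r6=511+16=527
after ADD r5, r5, r6: r5=500+527=1027
after SUB r3, r3, #1: r3=2-1=1
CMP r3, #0  (cmp 1,0)
BGT L0: taken
after OR r6, r6, r5: r6=527|1027=1551
after ADD r6, r6, #16: r6=1551+16=1567
after ADD r5, r5, r6: r5=1027+1567=2594
after SUB r3, r3, #1: r3=1-1=0
CMP r3, #0  (cmp 0,0)
BGT L0: not taken
after XOR r6, r6, r5: r6=1567^2594=3133
halt.
Total executed instructions: 41.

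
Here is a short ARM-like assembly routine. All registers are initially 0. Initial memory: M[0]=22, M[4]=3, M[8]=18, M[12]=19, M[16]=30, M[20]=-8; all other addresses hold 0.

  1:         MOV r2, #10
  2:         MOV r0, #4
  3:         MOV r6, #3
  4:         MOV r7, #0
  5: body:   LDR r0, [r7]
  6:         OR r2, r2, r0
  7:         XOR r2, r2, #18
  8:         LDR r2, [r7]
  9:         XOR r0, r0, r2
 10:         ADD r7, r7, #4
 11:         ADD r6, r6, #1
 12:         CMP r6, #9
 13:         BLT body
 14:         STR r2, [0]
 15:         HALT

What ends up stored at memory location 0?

r2=10
r0=4
r6=3
r7=0
r0=M[0]=22
r2=10|22=30
r2=30^18=12
r2=M[0]=22
r0=22^22=0
r7=0+4=4
r6=3+1=4
CMP r6, #9  (cmp 4,9)
BLT body: taken
r0=M[4]=3
r2=22|3=23
r2=23^18=5
r2=M[4]=3
r0=3^3=0
r7=4+4=8
r6=4+1=5
CMP r6, #9  (cmp 5,9)
BLT body: taken
r0=M[8]=18
r2=3|18=19
r2=19^18=1
r2=M[8]=18
r0=18^18=0
r7=8+4=12
r6=5+1=6
CMP r6, #9  (cmp 6,9)
BLT body: taken
r0=M[12]=19
r2=18|19=19
r2=19^18=1
r2=M[12]=19
r0=19^19=0
r7=12+4=16
r6=6+1=7
CMP r6, #9  (cmp 7,9)
BLT body: taken
r0=M[16]=30
r2=19|30=31
r2=31^18=13
r2=M[16]=30
r0=30^30=0
r7=16+4=20
r6=7+1=8
CMP r6, #9  (cmp 8,9)
BLT body: taken
r0=M[20]=-8
r2=30|(-8)=-2
r2=(-2)^18=-20
r2=M[20]=-8
r0=(-8)^(-8)=0
r7=20+4=24
r6=8+1=9
CMP r6, #9  (cmp 9,9)
BLT body: not taken
STR r2, [0] → M[0]=-8
halt.

-8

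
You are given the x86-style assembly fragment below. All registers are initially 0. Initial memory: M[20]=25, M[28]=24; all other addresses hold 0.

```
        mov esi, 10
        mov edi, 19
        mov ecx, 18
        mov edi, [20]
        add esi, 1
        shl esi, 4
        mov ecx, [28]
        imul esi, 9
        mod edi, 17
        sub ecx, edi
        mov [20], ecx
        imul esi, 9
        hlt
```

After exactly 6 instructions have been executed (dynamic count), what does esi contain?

after mov esi, 10: esi=10
after mov edi, 19: edi=19
after mov ecx, 18: ecx=18
after mov edi, [20]: edi=M[20]=25
after add esi, 1: esi=10+1=11
after shl esi, 4: esi=11<<4=176
After step 6: esi = 176.

176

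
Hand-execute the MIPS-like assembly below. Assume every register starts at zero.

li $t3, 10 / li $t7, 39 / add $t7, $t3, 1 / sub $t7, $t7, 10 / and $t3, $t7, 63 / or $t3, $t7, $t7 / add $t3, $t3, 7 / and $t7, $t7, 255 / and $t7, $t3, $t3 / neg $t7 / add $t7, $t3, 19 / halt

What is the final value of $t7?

$t3=10
$t7=39
$t7=10+1=11
$t7=11-10=1
$t3=1&63=1
$t3=1|1=1
$t3=1+7=8
$t7=1&255=1
$t7=8&8=8
$t7=-(8)=-8
$t7=8+19=27
halt.

27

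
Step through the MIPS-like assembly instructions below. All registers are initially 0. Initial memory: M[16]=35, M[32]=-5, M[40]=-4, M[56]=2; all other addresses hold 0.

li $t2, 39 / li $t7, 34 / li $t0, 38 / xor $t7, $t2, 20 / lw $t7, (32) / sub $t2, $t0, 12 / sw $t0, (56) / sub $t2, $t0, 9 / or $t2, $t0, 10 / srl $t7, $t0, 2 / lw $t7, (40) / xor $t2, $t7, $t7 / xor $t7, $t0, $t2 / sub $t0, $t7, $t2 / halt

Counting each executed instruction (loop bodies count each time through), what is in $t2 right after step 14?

0

li $t2, 39 → $t2=39
li $t7, 34 → $t7=34
li $t0, 38 → $t0=38
xor $t7, $t2, 20 → $t7=39^20=51
lw $t7, (32) → $t7=M[32]=-5
sub $t2, $t0, 12 → $t2=38-12=26
sw $t0, (56) → M[56]=38
sub $t2, $t0, 9 → $t2=38-9=29
or $t2, $t0, 10 → $t2=38|10=46
srl $t7, $t0, 2 → $t7=38>>2=9
lw $t7, (40) → $t7=M[40]=-4
xor $t2, $t7, $t7 → $t2=(-4)^(-4)=0
xor $t7, $t0, $t2 → $t7=38^0=38
sub $t0, $t7, $t2 → $t0=38-0=38
After step 14: $t2 = 0.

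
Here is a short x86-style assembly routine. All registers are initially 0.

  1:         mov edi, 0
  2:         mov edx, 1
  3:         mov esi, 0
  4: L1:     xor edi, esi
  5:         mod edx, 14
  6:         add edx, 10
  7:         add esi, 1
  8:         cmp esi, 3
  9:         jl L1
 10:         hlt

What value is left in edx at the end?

17

after mov edi, 0: edi=0
after mov edx, 1: edx=1
after mov esi, 0: esi=0
after xor edi, esi: edi=0^0=0
after mod edx, 14: edx=1%14=1
after add edx, 10: edx=1+10=11
after add esi, 1: esi=0+1=1
cmp esi, 3  (cmp 1,3)
jl L1: taken
after xor edi, esi: edi=0^1=1
after mod edx, 14: edx=11%14=11
after add edx, 10: edx=11+10=21
after add esi, 1: esi=1+1=2
cmp esi, 3  (cmp 2,3)
jl L1: taken
after xor edi, esi: edi=1^2=3
after mod edx, 14: edx=21%14=7
after add edx, 10: edx=7+10=17
after add esi, 1: esi=2+1=3
cmp esi, 3  (cmp 3,3)
jl L1: not taken
halt.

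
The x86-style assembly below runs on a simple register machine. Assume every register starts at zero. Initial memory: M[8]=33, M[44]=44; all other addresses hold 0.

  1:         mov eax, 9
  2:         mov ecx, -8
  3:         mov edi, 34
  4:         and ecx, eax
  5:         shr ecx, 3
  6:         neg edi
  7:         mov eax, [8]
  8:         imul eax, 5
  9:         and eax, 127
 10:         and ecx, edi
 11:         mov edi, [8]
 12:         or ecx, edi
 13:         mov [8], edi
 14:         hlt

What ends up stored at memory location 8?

33

eax=9
ecx=-8
edi=34
ecx=(-8)&9=8
ecx=8>>3=1
edi=-(34)=-34
eax=M[8]=33
eax=33*5=165
eax=165&127=37
ecx=1&(-34)=0
edi=M[8]=33
ecx=0|33=33
mov [8], edi → M[8]=33
halt.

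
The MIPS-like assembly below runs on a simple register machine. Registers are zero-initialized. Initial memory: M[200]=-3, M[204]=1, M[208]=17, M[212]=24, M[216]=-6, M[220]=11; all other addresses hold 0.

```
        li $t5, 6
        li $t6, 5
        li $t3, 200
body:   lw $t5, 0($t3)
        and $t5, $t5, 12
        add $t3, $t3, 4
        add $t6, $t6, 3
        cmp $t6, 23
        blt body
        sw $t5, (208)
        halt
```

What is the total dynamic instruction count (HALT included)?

$t5=6
$t6=5
$t3=200
$t5=M[200]=-3
$t5=(-3)&12=12
$t3=200+4=204
$t6=5+3=8
cmp $t6, 23  (cmp 8,23)
blt body: taken
$t5=M[204]=1
$t5=1&12=0
$t3=204+4=208
$t6=8+3=11
cmp $t6, 23  (cmp 11,23)
blt body: taken
$t5=M[208]=17
$t5=17&12=0
$t3=208+4=212
$t6=11+3=14
cmp $t6, 23  (cmp 14,23)
blt body: taken
$t5=M[212]=24
$t5=24&12=8
$t3=212+4=216
$t6=14+3=17
cmp $t6, 23  (cmp 17,23)
blt body: taken
$t5=M[216]=-6
$t5=(-6)&12=8
$t3=216+4=220
$t6=17+3=20
cmp $t6, 23  (cmp 20,23)
blt body: taken
$t5=M[220]=11
$t5=11&12=8
$t3=220+4=224
$t6=20+3=23
cmp $t6, 23  (cmp 23,23)
blt body: not taken
sw $t5, (208) → M[208]=8
halt.
Total executed instructions: 41.

41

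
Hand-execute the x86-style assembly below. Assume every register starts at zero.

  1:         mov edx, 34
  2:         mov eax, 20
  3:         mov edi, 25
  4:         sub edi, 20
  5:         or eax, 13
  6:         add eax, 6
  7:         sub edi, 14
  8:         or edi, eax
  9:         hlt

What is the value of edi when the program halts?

after mov edx, 34: edx=34
after mov eax, 20: eax=20
after mov edi, 25: edi=25
after sub edi, 20: edi=25-20=5
after or eax, 13: eax=20|13=29
after add eax, 6: eax=29+6=35
after sub edi, 14: edi=5-14=-9
after or edi, eax: edi=(-9)|35=-9
halt.

-9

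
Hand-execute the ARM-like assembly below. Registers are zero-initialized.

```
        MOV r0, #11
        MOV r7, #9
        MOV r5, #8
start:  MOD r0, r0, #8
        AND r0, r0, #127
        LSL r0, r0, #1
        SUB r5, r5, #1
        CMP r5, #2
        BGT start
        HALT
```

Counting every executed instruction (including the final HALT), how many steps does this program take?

after MOV r0, #11: r0=11
after MOV r7, #9: r7=9
after MOV r5, #8: r5=8
after MOD r0, r0, #8: r0=11%8=3
after AND r0, r0, #127: r0=3&127=3
after LSL r0, r0, #1: r0=3<<1=6
after SUB r5, r5, #1: r5=8-1=7
CMP r5, #2  (cmp 7,2)
BGT start: taken
after MOD r0, r0, #8: r0=6%8=6
after AND r0, r0, #127: r0=6&127=6
after LSL r0, r0, #1: r0=6<<1=12
after SUB r5, r5, #1: r5=7-1=6
CMP r5, #2  (cmp 6,2)
BGT start: taken
after MOD r0, r0, #8: r0=12%8=4
after AND r0, r0, #127: r0=4&127=4
after LSL r0, r0, #1: r0=4<<1=8
after SUB r5, r5, #1: r5=6-1=5
CMP r5, #2  (cmp 5,2)
BGT start: taken
after MOD r0, r0, #8: r0=8%8=0
after AND r0, r0, #127: r0=0&127=0
after LSL r0, r0, #1: r0=0<<1=0
after SUB r5, r5, #1: r5=5-1=4
CMP r5, #2  (cmp 4,2)
BGT start: taken
after MOD r0, r0, #8: r0=0%8=0
after AND r0, r0, #127: r0=0&127=0
after LSL r0, r0, #1: r0=0<<1=0
after SUB r5, r5, #1: r5=4-1=3
CMP r5, #2  (cmp 3,2)
BGT start: taken
after MOD r0, r0, #8: r0=0%8=0
after AND r0, r0, #127: r0=0&127=0
after LSL r0, r0, #1: r0=0<<1=0
after SUB r5, r5, #1: r5=3-1=2
CMP r5, #2  (cmp 2,2)
BGT start: not taken
halt.
Total executed instructions: 40.

40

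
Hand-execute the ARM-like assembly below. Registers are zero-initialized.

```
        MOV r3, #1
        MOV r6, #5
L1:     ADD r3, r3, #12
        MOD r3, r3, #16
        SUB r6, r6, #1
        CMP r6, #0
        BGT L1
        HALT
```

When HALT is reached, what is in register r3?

r3=1
r6=5
r3=1+12=13
r3=13%16=13
r6=5-1=4
CMP r6, #0  (cmp 4,0)
BGT L1: taken
r3=13+12=25
r3=25%16=9
r6=4-1=3
CMP r6, #0  (cmp 3,0)
BGT L1: taken
r3=9+12=21
r3=21%16=5
r6=3-1=2
CMP r6, #0  (cmp 2,0)
BGT L1: taken
r3=5+12=17
r3=17%16=1
r6=2-1=1
CMP r6, #0  (cmp 1,0)
BGT L1: taken
r3=1+12=13
r3=13%16=13
r6=1-1=0
CMP r6, #0  (cmp 0,0)
BGT L1: not taken
halt.

13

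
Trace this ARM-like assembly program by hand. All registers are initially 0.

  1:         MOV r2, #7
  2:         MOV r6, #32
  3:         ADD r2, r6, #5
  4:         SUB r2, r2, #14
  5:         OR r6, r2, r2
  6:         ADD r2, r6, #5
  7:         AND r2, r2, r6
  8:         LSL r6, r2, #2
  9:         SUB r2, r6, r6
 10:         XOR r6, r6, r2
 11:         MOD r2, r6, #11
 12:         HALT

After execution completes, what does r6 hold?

80

after MOV r2, #7: r2=7
after MOV r6, #32: r6=32
after ADD r2, r6, #5: r2=32+5=37
after SUB r2, r2, #14: r2=37-14=23
after OR r6, r2, r2: r6=23|23=23
after ADD r2, r6, #5: r2=23+5=28
after AND r2, r2, r6: r2=28&23=20
after LSL r6, r2, #2: r6=20<<2=80
after SUB r2, r6, r6: r2=80-80=0
after XOR r6, r6, r2: r6=80^0=80
after MOD r2, r6, #11: r2=80%11=3
halt.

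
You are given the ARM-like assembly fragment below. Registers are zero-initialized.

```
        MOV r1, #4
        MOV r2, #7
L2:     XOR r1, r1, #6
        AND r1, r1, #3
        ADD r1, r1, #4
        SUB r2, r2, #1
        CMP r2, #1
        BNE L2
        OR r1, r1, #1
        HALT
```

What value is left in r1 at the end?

MOV r1, #4 → r1=4
MOV r2, #7 → r2=7
XOR r1, r1, #6 → r1=4^6=2
AND r1, r1, #3 → r1=2&3=2
ADD r1, r1, #4 → r1=2+4=6
SUB r2, r2, #1 → r2=7-1=6
CMP r2, #1  (cmp 6,1)
BNE L2: taken
XOR r1, r1, #6 → r1=6^6=0
AND r1, r1, #3 → r1=0&3=0
ADD r1, r1, #4 → r1=0+4=4
SUB r2, r2, #1 → r2=6-1=5
CMP r2, #1  (cmp 5,1)
BNE L2: taken
XOR r1, r1, #6 → r1=4^6=2
AND r1, r1, #3 → r1=2&3=2
ADD r1, r1, #4 → r1=2+4=6
SUB r2, r2, #1 → r2=5-1=4
CMP r2, #1  (cmp 4,1)
BNE L2: taken
XOR r1, r1, #6 → r1=6^6=0
AND r1, r1, #3 → r1=0&3=0
ADD r1, r1, #4 → r1=0+4=4
SUB r2, r2, #1 → r2=4-1=3
CMP r2, #1  (cmp 3,1)
BNE L2: taken
XOR r1, r1, #6 → r1=4^6=2
AND r1, r1, #3 → r1=2&3=2
ADD r1, r1, #4 → r1=2+4=6
SUB r2, r2, #1 → r2=3-1=2
CMP r2, #1  (cmp 2,1)
BNE L2: taken
XOR r1, r1, #6 → r1=6^6=0
AND r1, r1, #3 → r1=0&3=0
ADD r1, r1, #4 → r1=0+4=4
SUB r2, r2, #1 → r2=2-1=1
CMP r2, #1  (cmp 1,1)
BNE L2: not taken
OR r1, r1, #1 → r1=4|1=5
halt.

5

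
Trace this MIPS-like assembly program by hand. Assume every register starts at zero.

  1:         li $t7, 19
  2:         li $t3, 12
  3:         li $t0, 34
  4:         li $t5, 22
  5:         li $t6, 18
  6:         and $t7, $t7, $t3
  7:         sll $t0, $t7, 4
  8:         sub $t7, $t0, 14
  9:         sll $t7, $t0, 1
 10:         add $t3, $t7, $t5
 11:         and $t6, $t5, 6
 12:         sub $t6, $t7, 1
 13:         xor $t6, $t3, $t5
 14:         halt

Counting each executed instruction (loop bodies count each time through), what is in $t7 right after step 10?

0

after li $t7, 19: $t7=19
after li $t3, 12: $t3=12
after li $t0, 34: $t0=34
after li $t5, 22: $t5=22
after li $t6, 18: $t6=18
after and $t7, $t7, $t3: $t7=19&12=0
after sll $t0, $t7, 4: $t0=0<<4=0
after sub $t7, $t0, 14: $t7=0-14=-14
after sll $t7, $t0, 1: $t7=0<<1=0
after add $t3, $t7, $t5: $t3=0+22=22
After step 10: $t7 = 0.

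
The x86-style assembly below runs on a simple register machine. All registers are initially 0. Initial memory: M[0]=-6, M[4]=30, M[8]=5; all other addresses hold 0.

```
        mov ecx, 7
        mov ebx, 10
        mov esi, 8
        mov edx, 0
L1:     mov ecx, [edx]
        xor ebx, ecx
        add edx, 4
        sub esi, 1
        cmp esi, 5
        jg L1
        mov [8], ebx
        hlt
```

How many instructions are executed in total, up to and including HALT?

24

ecx=7
ebx=10
esi=8
edx=0
ecx=M[0]=-6
ebx=10^(-6)=-16
edx=0+4=4
esi=8-1=7
cmp esi, 5  (cmp 7,5)
jg L1: taken
ecx=M[4]=30
ebx=(-16)^30=-18
edx=4+4=8
esi=7-1=6
cmp esi, 5  (cmp 6,5)
jg L1: taken
ecx=M[8]=5
ebx=(-18)^5=-21
edx=8+4=12
esi=6-1=5
cmp esi, 5  (cmp 5,5)
jg L1: not taken
mov [8], ebx → M[8]=-21
halt.
Total executed instructions: 24.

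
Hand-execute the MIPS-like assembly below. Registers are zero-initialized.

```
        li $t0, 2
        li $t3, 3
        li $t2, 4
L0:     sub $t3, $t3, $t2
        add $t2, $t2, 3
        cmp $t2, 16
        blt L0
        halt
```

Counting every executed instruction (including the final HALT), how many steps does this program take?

after li $t0, 2: $t0=2
after li $t3, 3: $t3=3
after li $t2, 4: $t2=4
after sub $t3, $t3, $t2: $t3=3-4=-1
after add $t2, $t2, 3: $t2=4+3=7
cmp $t2, 16  (cmp 7,16)
blt L0: taken
after sub $t3, $t3, $t2: $t3=(-1)-7=-8
after add $t2, $t2, 3: $t2=7+3=10
cmp $t2, 16  (cmp 10,16)
blt L0: taken
after sub $t3, $t3, $t2: $t3=(-8)-10=-18
after add $t2, $t2, 3: $t2=10+3=13
cmp $t2, 16  (cmp 13,16)
blt L0: taken
after sub $t3, $t3, $t2: $t3=(-18)-13=-31
after add $t2, $t2, 3: $t2=13+3=16
cmp $t2, 16  (cmp 16,16)
blt L0: not taken
halt.
Total executed instructions: 20.

20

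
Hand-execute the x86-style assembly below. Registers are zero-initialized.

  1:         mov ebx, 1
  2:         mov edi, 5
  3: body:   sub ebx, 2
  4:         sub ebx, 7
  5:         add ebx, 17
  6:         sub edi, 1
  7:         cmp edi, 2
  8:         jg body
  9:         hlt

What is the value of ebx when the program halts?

after mov ebx, 1: ebx=1
after mov edi, 5: edi=5
after sub ebx, 2: ebx=1-2=-1
after sub ebx, 7: ebx=(-1)-7=-8
after add ebx, 17: ebx=(-8)+17=9
after sub edi, 1: edi=5-1=4
cmp edi, 2  (cmp 4,2)
jg body: taken
after sub ebx, 2: ebx=9-2=7
after sub ebx, 7: ebx=7-7=0
after add ebx, 17: ebx=0+17=17
after sub edi, 1: edi=4-1=3
cmp edi, 2  (cmp 3,2)
jg body: taken
after sub ebx, 2: ebx=17-2=15
after sub ebx, 7: ebx=15-7=8
after add ebx, 17: ebx=8+17=25
after sub edi, 1: edi=3-1=2
cmp edi, 2  (cmp 2,2)
jg body: not taken
halt.

25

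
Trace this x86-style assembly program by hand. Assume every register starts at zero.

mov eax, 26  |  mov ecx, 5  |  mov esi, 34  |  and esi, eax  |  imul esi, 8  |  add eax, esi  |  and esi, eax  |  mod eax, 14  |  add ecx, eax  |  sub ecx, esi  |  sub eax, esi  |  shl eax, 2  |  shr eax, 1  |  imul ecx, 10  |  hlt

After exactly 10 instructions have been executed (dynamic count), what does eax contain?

after mov eax, 26: eax=26
after mov ecx, 5: ecx=5
after mov esi, 34: esi=34
after and esi, eax: esi=34&26=2
after imul esi, 8: esi=2*8=16
after add eax, esi: eax=26+16=42
after and esi, eax: esi=16&42=0
after mod eax, 14: eax=42%14=0
after add ecx, eax: ecx=5+0=5
after sub ecx, esi: ecx=5-0=5
After step 10: eax = 0.

0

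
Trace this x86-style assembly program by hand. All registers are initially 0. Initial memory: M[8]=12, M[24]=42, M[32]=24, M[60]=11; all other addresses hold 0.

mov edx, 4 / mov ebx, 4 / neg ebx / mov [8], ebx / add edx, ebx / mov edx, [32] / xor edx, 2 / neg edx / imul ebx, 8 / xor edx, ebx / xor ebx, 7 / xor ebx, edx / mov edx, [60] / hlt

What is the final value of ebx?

-31

after mov edx, 4: edx=4
after mov ebx, 4: ebx=4
after neg ebx: ebx=-(4)=-4
mov [8], ebx → M[8]=-4
after add edx, ebx: edx=4+(-4)=0
after mov edx, [32]: edx=M[32]=24
after xor edx, 2: edx=24^2=26
after neg edx: edx=-(26)=-26
after imul ebx, 8: ebx=(-4)*8=-32
after xor edx, ebx: edx=(-26)^(-32)=6
after xor ebx, 7: ebx=(-32)^7=-25
after xor ebx, edx: ebx=(-25)^6=-31
after mov edx, [60]: edx=M[60]=11
halt.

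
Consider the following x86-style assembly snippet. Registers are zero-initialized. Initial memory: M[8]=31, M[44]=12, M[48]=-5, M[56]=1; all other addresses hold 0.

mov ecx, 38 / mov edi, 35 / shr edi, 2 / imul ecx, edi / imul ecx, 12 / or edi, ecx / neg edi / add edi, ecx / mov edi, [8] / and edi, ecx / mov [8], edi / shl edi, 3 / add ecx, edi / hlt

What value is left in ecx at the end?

after mov ecx, 38: ecx=38
after mov edi, 35: edi=35
after shr edi, 2: edi=35>>2=8
after imul ecx, edi: ecx=38*8=304
after imul ecx, 12: ecx=304*12=3648
after or edi, ecx: edi=8|3648=3656
after neg edi: edi=-(3656)=-3656
after add edi, ecx: edi=(-3656)+3648=-8
after mov edi, [8]: edi=M[8]=31
after and edi, ecx: edi=31&3648=0
mov [8], edi → M[8]=0
after shl edi, 3: edi=0<<3=0
after add ecx, edi: ecx=3648+0=3648
halt.

3648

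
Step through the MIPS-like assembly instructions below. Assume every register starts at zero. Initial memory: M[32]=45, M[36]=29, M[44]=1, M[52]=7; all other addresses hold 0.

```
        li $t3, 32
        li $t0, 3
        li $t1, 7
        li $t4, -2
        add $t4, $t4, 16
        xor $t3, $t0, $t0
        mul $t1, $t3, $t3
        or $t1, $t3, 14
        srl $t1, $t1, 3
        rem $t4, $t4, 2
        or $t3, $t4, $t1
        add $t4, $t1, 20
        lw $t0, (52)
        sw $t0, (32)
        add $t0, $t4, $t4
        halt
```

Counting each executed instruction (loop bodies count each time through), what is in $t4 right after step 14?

21

$t3=32
$t0=3
$t1=7
$t4=-2
$t4=(-2)+16=14
$t3=3^3=0
$t1=0*0=0
$t1=0|14=14
$t1=14>>3=1
$t4=14%2=0
$t3=0|1=1
$t4=1+20=21
$t0=M[52]=7
sw $t0, (32) → M[32]=7
After step 14: $t4 = 21.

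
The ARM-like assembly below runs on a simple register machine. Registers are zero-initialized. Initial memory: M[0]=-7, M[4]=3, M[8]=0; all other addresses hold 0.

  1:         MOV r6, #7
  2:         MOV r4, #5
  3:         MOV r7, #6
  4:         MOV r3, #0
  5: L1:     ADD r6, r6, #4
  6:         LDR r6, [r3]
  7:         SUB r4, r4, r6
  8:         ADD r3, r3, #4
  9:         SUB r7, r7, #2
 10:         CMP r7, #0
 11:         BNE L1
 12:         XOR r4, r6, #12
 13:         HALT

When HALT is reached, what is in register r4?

12

r6=7
r4=5
r7=6
r3=0
r6=7+4=11
r6=M[0]=-7
r4=5-(-7)=12
r3=0+4=4
r7=6-2=4
CMP r7, #0  (cmp 4,0)
BNE L1: taken
r6=(-7)+4=-3
r6=M[4]=3
r4=12-3=9
r3=4+4=8
r7=4-2=2
CMP r7, #0  (cmp 2,0)
BNE L1: taken
r6=3+4=7
r6=M[8]=0
r4=9-0=9
r3=8+4=12
r7=2-2=0
CMP r7, #0  (cmp 0,0)
BNE L1: not taken
r4=0^12=12
halt.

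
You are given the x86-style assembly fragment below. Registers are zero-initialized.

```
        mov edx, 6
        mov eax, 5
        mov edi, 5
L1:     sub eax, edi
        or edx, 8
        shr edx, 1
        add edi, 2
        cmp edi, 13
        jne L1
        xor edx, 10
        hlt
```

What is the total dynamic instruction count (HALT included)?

29

edx=6
eax=5
edi=5
eax=5-5=0
edx=6|8=14
edx=14>>1=7
edi=5+2=7
cmp edi, 13  (cmp 7,13)
jne L1: taken
eax=0-7=-7
edx=7|8=15
edx=15>>1=7
edi=7+2=9
cmp edi, 13  (cmp 9,13)
jne L1: taken
eax=(-7)-9=-16
edx=7|8=15
edx=15>>1=7
edi=9+2=11
cmp edi, 13  (cmp 11,13)
jne L1: taken
eax=(-16)-11=-27
edx=7|8=15
edx=15>>1=7
edi=11+2=13
cmp edi, 13  (cmp 13,13)
jne L1: not taken
edx=7^10=13
halt.
Total executed instructions: 29.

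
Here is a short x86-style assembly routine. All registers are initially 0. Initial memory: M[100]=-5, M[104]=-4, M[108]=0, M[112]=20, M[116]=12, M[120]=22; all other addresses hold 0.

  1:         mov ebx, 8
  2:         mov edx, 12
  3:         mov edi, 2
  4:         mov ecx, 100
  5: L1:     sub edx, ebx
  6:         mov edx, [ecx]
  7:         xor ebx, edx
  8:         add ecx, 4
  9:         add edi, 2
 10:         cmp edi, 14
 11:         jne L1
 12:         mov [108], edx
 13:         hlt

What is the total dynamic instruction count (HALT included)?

after mov ebx, 8: ebx=8
after mov edx, 12: edx=12
after mov edi, 2: edi=2
after mov ecx, 100: ecx=100
after sub edx, ebx: edx=12-8=4
after mov edx, [ecx]: edx=M[100]=-5
after xor ebx, edx: ebx=8^(-5)=-13
after add ecx, 4: ecx=100+4=104
after add edi, 2: edi=2+2=4
cmp edi, 14  (cmp 4,14)
jne L1: taken
after sub edx, ebx: edx=(-5)-(-13)=8
after mov edx, [ecx]: edx=M[104]=-4
after xor ebx, edx: ebx=(-13)^(-4)=15
after add ecx, 4: ecx=104+4=108
after add edi, 2: edi=4+2=6
cmp edi, 14  (cmp 6,14)
jne L1: taken
after sub edx, ebx: edx=(-4)-15=-19
after mov edx, [ecx]: edx=M[108]=0
after xor ebx, edx: ebx=15^0=15
after add ecx, 4: ecx=108+4=112
after add edi, 2: edi=6+2=8
cmp edi, 14  (cmp 8,14)
jne L1: taken
after sub edx, ebx: edx=0-15=-15
after mov edx, [ecx]: edx=M[112]=20
after xor ebx, edx: ebx=15^20=27
after add ecx, 4: ecx=112+4=116
after add edi, 2: edi=8+2=10
cmp edi, 14  (cmp 10,14)
jne L1: taken
after sub edx, ebx: edx=20-27=-7
after mov edx, [ecx]: edx=M[116]=12
after xor ebx, edx: ebx=27^12=23
after add ecx, 4: ecx=116+4=120
after add edi, 2: edi=10+2=12
cmp edi, 14  (cmp 12,14)
jne L1: taken
after sub edx, ebx: edx=12-23=-11
after mov edx, [ecx]: edx=M[120]=22
after xor ebx, edx: ebx=23^22=1
after add ecx, 4: ecx=120+4=124
after add edi, 2: edi=12+2=14
cmp edi, 14  (cmp 14,14)
jne L1: not taken
mov [108], edx → M[108]=22
halt.
Total executed instructions: 48.

48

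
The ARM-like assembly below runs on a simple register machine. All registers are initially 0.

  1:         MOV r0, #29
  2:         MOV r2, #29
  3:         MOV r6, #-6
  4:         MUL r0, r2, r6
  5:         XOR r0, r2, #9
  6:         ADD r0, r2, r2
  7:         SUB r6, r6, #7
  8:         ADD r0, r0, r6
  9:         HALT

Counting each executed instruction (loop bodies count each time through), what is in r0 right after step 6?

58

MOV r0, #29 → r0=29
MOV r2, #29 → r2=29
MOV r6, #-6 → r6=-6
MUL r0, r2, r6 → r0=29*(-6)=-174
XOR r0, r2, #9 → r0=29^9=20
ADD r0, r2, r2 → r0=29+29=58
After step 6: r0 = 58.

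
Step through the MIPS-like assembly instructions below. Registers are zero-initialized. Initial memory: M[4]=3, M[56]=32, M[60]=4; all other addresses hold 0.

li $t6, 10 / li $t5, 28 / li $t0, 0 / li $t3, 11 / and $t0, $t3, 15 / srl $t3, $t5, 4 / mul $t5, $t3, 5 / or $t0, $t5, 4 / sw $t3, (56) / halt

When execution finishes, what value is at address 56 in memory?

1

after li $t6, 10: $t6=10
after li $t5, 28: $t5=28
after li $t0, 0: $t0=0
after li $t3, 11: $t3=11
after and $t0, $t3, 15: $t0=11&15=11
after srl $t3, $t5, 4: $t3=28>>4=1
after mul $t5, $t3, 5: $t5=1*5=5
after or $t0, $t5, 4: $t0=5|4=5
sw $t3, (56) → M[56]=1
halt.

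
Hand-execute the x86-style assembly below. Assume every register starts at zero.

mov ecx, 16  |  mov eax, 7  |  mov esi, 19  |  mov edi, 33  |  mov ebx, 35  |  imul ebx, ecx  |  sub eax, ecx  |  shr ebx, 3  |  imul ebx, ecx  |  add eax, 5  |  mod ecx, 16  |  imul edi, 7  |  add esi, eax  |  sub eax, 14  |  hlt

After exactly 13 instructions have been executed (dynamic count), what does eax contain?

after mov ecx, 16: ecx=16
after mov eax, 7: eax=7
after mov esi, 19: esi=19
after mov edi, 33: edi=33
after mov ebx, 35: ebx=35
after imul ebx, ecx: ebx=35*16=560
after sub eax, ecx: eax=7-16=-9
after shr ebx, 3: ebx=560>>3=70
after imul ebx, ecx: ebx=70*16=1120
after add eax, 5: eax=(-9)+5=-4
after mod ecx, 16: ecx=16%16=0
after imul edi, 7: edi=33*7=231
after add esi, eax: esi=19+(-4)=15
After step 13: eax = -4.

-4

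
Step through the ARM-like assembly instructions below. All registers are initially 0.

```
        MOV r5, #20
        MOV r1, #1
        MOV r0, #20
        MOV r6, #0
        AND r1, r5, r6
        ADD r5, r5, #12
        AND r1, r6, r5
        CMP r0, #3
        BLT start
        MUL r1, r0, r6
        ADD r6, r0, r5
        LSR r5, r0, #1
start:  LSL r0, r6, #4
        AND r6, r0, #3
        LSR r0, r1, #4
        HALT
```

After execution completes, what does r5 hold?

MOV r5, #20 → r5=20
MOV r1, #1 → r1=1
MOV r0, #20 → r0=20
MOV r6, #0 → r6=0
AND r1, r5, r6 → r1=20&0=0
ADD r5, r5, #12 → r5=20+12=32
AND r1, r6, r5 → r1=0&32=0
CMP r0, #3  (cmp 20,3)
BLT start: not taken
MUL r1, r0, r6 → r1=20*0=0
ADD r6, r0, r5 → r6=20+32=52
LSR r5, r0, #1 → r5=20>>1=10
LSL r0, r6, #4 → r0=52<<4=832
AND r6, r0, #3 → r6=832&3=0
LSR r0, r1, #4 → r0=0>>4=0
halt.

10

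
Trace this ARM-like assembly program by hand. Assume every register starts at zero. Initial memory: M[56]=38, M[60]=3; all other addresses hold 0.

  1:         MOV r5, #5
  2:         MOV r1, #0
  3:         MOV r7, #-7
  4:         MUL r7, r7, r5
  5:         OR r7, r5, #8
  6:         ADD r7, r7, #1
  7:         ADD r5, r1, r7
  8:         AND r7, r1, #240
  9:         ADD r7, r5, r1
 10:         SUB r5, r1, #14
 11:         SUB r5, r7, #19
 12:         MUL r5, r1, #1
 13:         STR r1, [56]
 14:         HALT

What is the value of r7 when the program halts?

MOV r5, #5 → r5=5
MOV r1, #0 → r1=0
MOV r7, #-7 → r7=-7
MUL r7, r7, r5 → r7=(-7)*5=-35
OR r7, r5, #8 → r7=5|8=13
ADD r7, r7, #1 → r7=13+1=14
ADD r5, r1, r7 → r5=0+14=14
AND r7, r1, #240 → r7=0&240=0
ADD r7, r5, r1 → r7=14+0=14
SUB r5, r1, #14 → r5=0-14=-14
SUB r5, r7, #19 → r5=14-19=-5
MUL r5, r1, #1 → r5=0*1=0
STR r1, [56] → M[56]=0
halt.

14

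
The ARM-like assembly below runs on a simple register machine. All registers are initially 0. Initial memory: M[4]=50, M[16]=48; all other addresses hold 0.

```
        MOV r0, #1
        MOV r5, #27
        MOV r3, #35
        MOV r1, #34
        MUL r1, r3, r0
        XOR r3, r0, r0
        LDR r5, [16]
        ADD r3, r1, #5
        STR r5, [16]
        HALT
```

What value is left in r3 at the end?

after MOV r0, #1: r0=1
after MOV r5, #27: r5=27
after MOV r3, #35: r3=35
after MOV r1, #34: r1=34
after MUL r1, r3, r0: r1=35*1=35
after XOR r3, r0, r0: r3=1^1=0
after LDR r5, [16]: r5=M[16]=48
after ADD r3, r1, #5: r3=35+5=40
STR r5, [16] → M[16]=48
halt.

40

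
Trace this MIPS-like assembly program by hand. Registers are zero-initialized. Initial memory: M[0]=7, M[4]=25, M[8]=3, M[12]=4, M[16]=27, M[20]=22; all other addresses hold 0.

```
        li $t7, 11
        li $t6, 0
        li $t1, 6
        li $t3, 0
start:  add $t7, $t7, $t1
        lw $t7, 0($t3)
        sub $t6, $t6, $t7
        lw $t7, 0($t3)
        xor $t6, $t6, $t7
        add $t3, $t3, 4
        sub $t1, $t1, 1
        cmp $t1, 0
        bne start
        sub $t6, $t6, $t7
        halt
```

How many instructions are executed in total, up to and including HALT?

60

$t7=11
$t6=0
$t1=6
$t3=0
$t7=11+6=17
$t7=M[0]=7
$t6=0-7=-7
$t7=M[0]=7
$t6=(-7)^7=-2
$t3=0+4=4
$t1=6-1=5
cmp $t1, 0  (cmp 5,0)
bne start: taken
$t7=7+5=12
$t7=M[4]=25
$t6=(-2)-25=-27
$t7=M[4]=25
$t6=(-27)^25=-4
$t3=4+4=8
$t1=5-1=4
cmp $t1, 0  (cmp 4,0)
bne start: taken
$t7=25+4=29
$t7=M[8]=3
$t6=(-4)-3=-7
$t7=M[8]=3
$t6=(-7)^3=-6
$t3=8+4=12
$t1=4-1=3
cmp $t1, 0  (cmp 3,0)
bne start: taken
$t7=3+3=6
$t7=M[12]=4
$t6=(-6)-4=-10
$t7=M[12]=4
$t6=(-10)^4=-14
$t3=12+4=16
$t1=3-1=2
cmp $t1, 0  (cmp 2,0)
bne start: taken
$t7=4+2=6
$t7=M[16]=27
$t6=(-14)-27=-41
$t7=M[16]=27
$t6=(-41)^27=-52
$t3=16+4=20
$t1=2-1=1
cmp $t1, 0  (cmp 1,0)
bne start: taken
$t7=27+1=28
$t7=M[20]=22
$t6=(-52)-22=-74
$t7=M[20]=22
$t6=(-74)^22=-96
$t3=20+4=24
$t1=1-1=0
cmp $t1, 0  (cmp 0,0)
bne start: not taken
$t6=(-96)-22=-118
halt.
Total executed instructions: 60.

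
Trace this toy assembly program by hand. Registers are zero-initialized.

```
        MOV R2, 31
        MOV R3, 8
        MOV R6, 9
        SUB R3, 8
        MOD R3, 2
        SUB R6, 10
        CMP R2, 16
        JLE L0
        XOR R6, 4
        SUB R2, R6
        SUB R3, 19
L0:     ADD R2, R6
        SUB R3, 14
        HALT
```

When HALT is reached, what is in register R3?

-33

R2=31
R3=8
R6=9
R3=8-8=0
R3=0%2=0
R6=9-10=-1
CMP R2, 16  (cmp 31,16)
JLE L0: not taken
R6=(-1)^4=-5
R2=31-(-5)=36
R3=0-19=-19
R2=36+(-5)=31
R3=(-19)-14=-33
halt.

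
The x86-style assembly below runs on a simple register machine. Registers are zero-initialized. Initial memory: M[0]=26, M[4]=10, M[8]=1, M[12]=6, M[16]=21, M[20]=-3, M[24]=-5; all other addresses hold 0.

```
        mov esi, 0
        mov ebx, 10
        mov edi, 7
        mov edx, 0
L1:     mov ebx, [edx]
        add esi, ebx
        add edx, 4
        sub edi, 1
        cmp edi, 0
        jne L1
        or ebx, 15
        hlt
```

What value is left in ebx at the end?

after mov esi, 0: esi=0
after mov ebx, 10: ebx=10
after mov edi, 7: edi=7
after mov edx, 0: edx=0
after mov ebx, [edx]: ebx=M[0]=26
after add esi, ebx: esi=0+26=26
after add edx, 4: edx=0+4=4
after sub edi, 1: edi=7-1=6
cmp edi, 0  (cmp 6,0)
jne L1: taken
after mov ebx, [edx]: ebx=M[4]=10
after add esi, ebx: esi=26+10=36
after add edx, 4: edx=4+4=8
after sub edi, 1: edi=6-1=5
cmp edi, 0  (cmp 5,0)
jne L1: taken
after mov ebx, [edx]: ebx=M[8]=1
after add esi, ebx: esi=36+1=37
after add edx, 4: edx=8+4=12
after sub edi, 1: edi=5-1=4
cmp edi, 0  (cmp 4,0)
jne L1: taken
after mov ebx, [edx]: ebx=M[12]=6
after add esi, ebx: esi=37+6=43
after add edx, 4: edx=12+4=16
after sub edi, 1: edi=4-1=3
cmp edi, 0  (cmp 3,0)
jne L1: taken
after mov ebx, [edx]: ebx=M[16]=21
after add esi, ebx: esi=43+21=64
after add edx, 4: edx=16+4=20
after sub edi, 1: edi=3-1=2
cmp edi, 0  (cmp 2,0)
jne L1: taken
after mov ebx, [edx]: ebx=M[20]=-3
after add esi, ebx: esi=64+(-3)=61
after add edx, 4: edx=20+4=24
after sub edi, 1: edi=2-1=1
cmp edi, 0  (cmp 1,0)
jne L1: taken
after mov ebx, [edx]: ebx=M[24]=-5
after add esi, ebx: esi=61+(-5)=56
after add edx, 4: edx=24+4=28
after sub edi, 1: edi=1-1=0
cmp edi, 0  (cmp 0,0)
jne L1: not taken
after or ebx, 15: ebx=(-5)|15=-1
halt.

-1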